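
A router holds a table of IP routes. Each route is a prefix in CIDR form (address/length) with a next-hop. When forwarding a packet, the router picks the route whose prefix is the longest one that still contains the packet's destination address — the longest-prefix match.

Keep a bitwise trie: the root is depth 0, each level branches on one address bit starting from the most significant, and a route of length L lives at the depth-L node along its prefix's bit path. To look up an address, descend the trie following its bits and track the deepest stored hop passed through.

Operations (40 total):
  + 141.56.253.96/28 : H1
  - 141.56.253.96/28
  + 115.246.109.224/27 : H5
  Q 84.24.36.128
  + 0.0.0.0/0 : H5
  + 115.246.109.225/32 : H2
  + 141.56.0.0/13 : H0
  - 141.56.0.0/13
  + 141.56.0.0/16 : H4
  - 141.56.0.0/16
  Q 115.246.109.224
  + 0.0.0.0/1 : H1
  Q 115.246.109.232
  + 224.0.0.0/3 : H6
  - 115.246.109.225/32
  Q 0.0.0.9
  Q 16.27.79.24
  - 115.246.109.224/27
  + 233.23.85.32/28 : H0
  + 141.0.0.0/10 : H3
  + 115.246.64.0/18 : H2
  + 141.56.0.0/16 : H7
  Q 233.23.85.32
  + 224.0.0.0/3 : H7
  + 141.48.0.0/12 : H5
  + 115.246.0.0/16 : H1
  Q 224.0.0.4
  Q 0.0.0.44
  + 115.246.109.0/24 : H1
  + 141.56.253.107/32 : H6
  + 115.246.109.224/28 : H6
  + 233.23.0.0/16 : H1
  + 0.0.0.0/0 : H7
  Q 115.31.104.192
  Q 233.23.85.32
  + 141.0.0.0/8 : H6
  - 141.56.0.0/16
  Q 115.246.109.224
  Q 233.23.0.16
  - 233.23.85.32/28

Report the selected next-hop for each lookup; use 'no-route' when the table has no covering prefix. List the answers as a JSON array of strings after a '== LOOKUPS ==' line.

Process each operation:
  add 141.56.253.96/28 -> H1 at depth 28
  del 141.56.253.96/28 (clear depth 28)
  add 115.246.109.224/27 -> H5 at depth 27
  Q 84.24.36.128: descend 01 ; hops seen [∅] ; pick no-route
  add 0.0.0.0/0 -> H5 at depth 0
  add 115.246.109.225/32 -> H2 at depth 32
  add 141.56.0.0/13 -> H0 at depth 13
  del 141.56.0.0/13 (clear depth 13)
  add 141.56.0.0/16 -> H4 at depth 16
  del 141.56.0.0/16 (clear depth 16)
  Q 115.246.109.224: descend 0111001111110110011011011110000 ; hops seen [H5,H5] ; pick H5
  add 0.0.0.0/1 -> H1 at depth 1
  Q 115.246.109.232: descend 0111001111110110011011011110 ; hops seen [H5,H1,H5] ; pick H5
  add 224.0.0.0/3 -> H6 at depth 3
  del 115.246.109.225/32 (clear depth 32)
  Q 0.0.0.9: descend 0 ; hops seen [H5,H1] ; pick H1
  Q 16.27.79.24: descend 0 ; hops seen [H5,H1] ; pick H1
  del 115.246.109.224/27 (clear depth 27)
  add 233.23.85.32/28 -> H0 at depth 28
  add 141.0.0.0/10 -> H3 at depth 10
  add 115.246.64.0/18 -> H2 at depth 18
  add 141.56.0.0/16 -> H7 at depth 16
  Q 233.23.85.32: descend 1110100100010111010101010010 ; hops seen [H5,H6,H0] ; pick H0
  add 224.0.0.0/3 -> H7 at depth 3
  add 141.48.0.0/12 -> H5 at depth 12
  add 115.246.0.0/16 -> H1 at depth 16
  Q 224.0.0.4: descend 1110 ; hops seen [H5,H7] ; pick H7
  Q 0.0.0.44: descend 0 ; hops seen [H5,H1] ; pick H1
  add 115.246.109.0/24 -> H1 at depth 24
  add 141.56.253.107/32 -> H6 at depth 32
  add 115.246.109.224/28 -> H6 at depth 28
  add 233.23.0.0/16 -> H1 at depth 16
  add 0.0.0.0/0 -> H7 at depth 0
  Q 115.31.104.192: descend 01110011 ; hops seen [H7,H1] ; pick H1
  Q 233.23.85.32: descend 1110100100010111010101010010 ; hops seen [H7,H7,H1,H0] ; pick H0
  add 141.0.0.0/8 -> H6 at depth 8
  del 141.56.0.0/16 (clear depth 16)
  Q 115.246.109.224: descend 0111001111110110011011011110000 ; hops seen [H7,H1,H1,H2,H1,H6] ; pick H6
  Q 233.23.0.16: descend 11101001000101110 ; hops seen [H7,H7,H1] ; pick H1
  del 233.23.85.32/28 (clear depth 28)

== LOOKUPS ==
["no-route","H5","H5","H1","H1","H0","H7","H1","H1","H0","H6","H1"]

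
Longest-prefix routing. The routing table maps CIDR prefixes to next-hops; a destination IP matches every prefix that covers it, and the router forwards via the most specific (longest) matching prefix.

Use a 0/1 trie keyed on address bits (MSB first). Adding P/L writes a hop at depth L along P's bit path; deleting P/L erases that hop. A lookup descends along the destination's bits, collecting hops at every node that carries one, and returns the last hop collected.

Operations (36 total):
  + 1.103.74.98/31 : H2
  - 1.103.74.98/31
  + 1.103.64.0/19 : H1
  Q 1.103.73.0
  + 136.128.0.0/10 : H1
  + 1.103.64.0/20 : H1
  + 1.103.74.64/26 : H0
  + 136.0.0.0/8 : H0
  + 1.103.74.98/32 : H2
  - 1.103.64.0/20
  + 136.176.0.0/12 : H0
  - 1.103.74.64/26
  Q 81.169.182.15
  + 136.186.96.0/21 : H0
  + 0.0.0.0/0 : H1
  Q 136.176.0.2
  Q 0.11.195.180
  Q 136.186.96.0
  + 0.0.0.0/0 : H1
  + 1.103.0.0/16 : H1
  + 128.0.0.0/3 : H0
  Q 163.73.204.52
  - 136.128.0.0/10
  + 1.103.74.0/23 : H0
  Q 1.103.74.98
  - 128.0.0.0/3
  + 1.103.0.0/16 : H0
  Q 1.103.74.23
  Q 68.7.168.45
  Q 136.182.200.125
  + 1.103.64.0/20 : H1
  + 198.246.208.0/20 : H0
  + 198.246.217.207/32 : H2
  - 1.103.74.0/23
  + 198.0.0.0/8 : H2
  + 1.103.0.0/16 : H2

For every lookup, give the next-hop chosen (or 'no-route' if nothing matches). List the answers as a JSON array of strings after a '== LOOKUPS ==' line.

Apply in order:
  add 1.103.74.98/31 -> H2 at depth 31
  - 1.103.74.98/31 clear@31
  add 1.103.64.0/19 -> H1 at depth 19
  Q 1.103.73.0: descend 0000000101100111010010 ; hops seen [H1] ; pick H1
  add 136.128.0.0/10 -> H1 at depth 10
  add 1.103.64.0/20 -> H1 at depth 20
  add 1.103.74.64/26 -> H0 at depth 26
  add 136.0.0.0/8 -> H0 at depth 8
  add 1.103.74.98/32 -> H2 at depth 32
  - 1.103.64.0/20 clear@20
  add 136.176.0.0/12 -> H0 at depth 12
  - 1.103.74.64/26 clear@26
  Q 81.169.182.15: descend 0 ; hops seen [∅] ; pick no-route
  add 136.186.96.0/21 -> H0 at depth 21
  add 0.0.0.0/0 -> H1 at depth 0
  Q 136.176.0.2: descend 100010001011 ; hops seen [H1,H0,H1,H0] ; pick H0
  Q 0.11.195.180: descend 0000000 ; hops seen [H1] ; pick H1
  Q 136.186.96.0: descend 100010001011101001100 ; hops seen [H1,H0,H1,H0,H0] ; pick H0
  add 0.0.0.0/0 -> H1 at depth 0
  add 1.103.0.0/16 -> H1 at depth 16
  add 128.0.0.0/3 -> H0 at depth 3
  Q 163.73.204.52: descend 10 ; hops seen [H1] ; pick H1
  - 136.128.0.0/10 clear@10
  add 1.103.74.0/23 -> H0 at depth 23
  Q 1.103.74.98: descend 00000001011001110100101001100010 ; hops seen [H1,H1,H1,H0,H2] ; pick H2
  - 128.0.0.0/3 clear@3
  add 1.103.0.0/16 -> H0 at depth 16
  Q 1.103.74.23: descend 0000000101100111010010100 ; hops seen [H1,H0,H1,H0] ; pick H0
  Q 68.7.168.45: descend 0 ; hops seen [H1] ; pick H1
  Q 136.182.200.125: descend 100010001011 ; hops seen [H1,H0,H0] ; pick H0
  add 1.103.64.0/20 -> H1 at depth 20
  add 198.246.208.0/20 -> H0 at depth 20
  add 198.246.217.207/32 -> H2 at depth 32
  - 1.103.74.0/23 clear@23
  add 198.0.0.0/8 -> H2 at depth 8
  add 1.103.0.0/16 -> H2 at depth 16

== LOOKUPS ==
["H1","no-route","H0","H1","H0","H1","H2","H0","H1","H0"]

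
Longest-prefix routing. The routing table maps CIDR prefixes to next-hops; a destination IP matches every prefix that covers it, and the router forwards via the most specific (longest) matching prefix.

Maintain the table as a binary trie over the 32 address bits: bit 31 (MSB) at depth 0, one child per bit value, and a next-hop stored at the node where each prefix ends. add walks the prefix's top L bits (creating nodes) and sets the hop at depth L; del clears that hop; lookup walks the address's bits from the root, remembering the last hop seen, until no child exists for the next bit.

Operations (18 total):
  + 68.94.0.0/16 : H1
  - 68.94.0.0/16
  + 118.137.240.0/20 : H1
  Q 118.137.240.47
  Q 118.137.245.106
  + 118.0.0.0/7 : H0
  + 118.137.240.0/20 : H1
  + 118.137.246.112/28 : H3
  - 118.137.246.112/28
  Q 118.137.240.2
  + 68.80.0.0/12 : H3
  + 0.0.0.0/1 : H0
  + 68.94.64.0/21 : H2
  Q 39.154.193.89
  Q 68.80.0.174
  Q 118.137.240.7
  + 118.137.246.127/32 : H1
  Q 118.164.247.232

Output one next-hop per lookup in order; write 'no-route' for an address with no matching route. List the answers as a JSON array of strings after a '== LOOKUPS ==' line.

Trace:
  add 68.94.0.0/16 -> H1 at depth 16
  - 68.94.0.0/16 clear@16
  add 118.137.240.0/20 -> H1 at depth 20
  Q 118.137.240.47: descend 01110110100010011111 ; hops seen [H1] ; pick H1
  Q 118.137.245.106: descend 01110110100010011111 ; hops seen [H1] ; pick H1
  add 118.0.0.0/7 -> H0 at depth 7
  add 118.137.240.0/20 -> H1 at depth 20
  add 118.137.246.112/28 -> H3 at depth 28
  - 118.137.246.112/28 clear@28
  Q 118.137.240.2: descend 011101101000100111110 ; hops seen [H0,H1] ; pick H1
  add 68.80.0.0/12 -> H3 at depth 12
  add 0.0.0.0/1 -> H0 at depth 1
  add 68.94.64.0/21 -> H2 at depth 21
  Q 39.154.193.89: descend 0 ; hops seen [H0] ; pick H0
  Q 68.80.0.174: descend 010001000101 ; hops seen [H0,H3] ; pick H3
  Q 118.137.240.7: descend 011101101000100111110 ; hops seen [H0,H0,H1] ; pick H1
  add 118.137.246.127/32 -> H1 at depth 32
  Q 118.164.247.232: descend 0111011010 ; hops seen [H0,H0] ; pick H0

== LOOKUPS ==
["H1","H1","H1","H0","H3","H1","H0"]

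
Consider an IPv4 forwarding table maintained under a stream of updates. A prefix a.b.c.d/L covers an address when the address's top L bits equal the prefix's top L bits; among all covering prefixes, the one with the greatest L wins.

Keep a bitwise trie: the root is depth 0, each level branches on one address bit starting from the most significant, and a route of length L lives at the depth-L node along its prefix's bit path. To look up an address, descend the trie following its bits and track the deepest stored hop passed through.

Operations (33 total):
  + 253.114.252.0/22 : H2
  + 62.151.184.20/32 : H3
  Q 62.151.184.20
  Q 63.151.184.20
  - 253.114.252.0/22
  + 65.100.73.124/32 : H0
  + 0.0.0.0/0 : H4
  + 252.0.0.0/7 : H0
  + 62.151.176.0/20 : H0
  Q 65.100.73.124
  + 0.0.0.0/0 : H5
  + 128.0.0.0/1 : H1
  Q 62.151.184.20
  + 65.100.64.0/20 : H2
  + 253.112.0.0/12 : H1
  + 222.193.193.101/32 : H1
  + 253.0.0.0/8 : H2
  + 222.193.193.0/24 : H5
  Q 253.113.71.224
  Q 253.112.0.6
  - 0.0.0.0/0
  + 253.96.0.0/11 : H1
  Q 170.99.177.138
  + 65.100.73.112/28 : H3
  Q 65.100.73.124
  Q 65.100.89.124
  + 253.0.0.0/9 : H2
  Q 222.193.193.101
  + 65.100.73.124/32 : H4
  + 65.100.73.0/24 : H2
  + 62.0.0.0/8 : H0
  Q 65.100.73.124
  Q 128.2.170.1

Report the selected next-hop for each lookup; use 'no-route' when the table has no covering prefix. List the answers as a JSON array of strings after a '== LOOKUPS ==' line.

Process each operation:
  add 253.114.252.0/22 -> H2 at depth 22
  add 62.151.184.20/32 -> H3 at depth 32
  Q 62.151.184.20: descend 00111110100101111011100000010100 ; hops seen [H3] ; pick H3
  Q 63.151.184.20: descend 0011111 ; hops seen [∅] ; pick no-route
  - 253.114.252.0/22 clear@22
  add 65.100.73.124/32 -> H0 at depth 32
  add 0.0.0.0/0 -> H4 at depth 0
  add 252.0.0.0/7 -> H0 at depth 7
  add 62.151.176.0/20 -> H0 at depth 20
  Q 65.100.73.124: descend 01000001011001000100100101111100 ; hops seen [H4,H0] ; pick H0
  add 0.0.0.0/0 -> H5 at depth 0
  add 128.0.0.0/1 -> H1 at depth 1
  Q 62.151.184.20: descend 00111110100101111011100000010100 ; hops seen [H5,H0,H3] ; pick H3
  add 65.100.64.0/20 -> H2 at depth 20
  add 253.112.0.0/12 -> H1 at depth 12
  add 222.193.193.101/32 -> H1 at depth 32
  add 253.0.0.0/8 -> H2 at depth 8
  add 222.193.193.0/24 -> H5 at depth 24
  Q 253.113.71.224: descend 11111101011100 ; hops seen [H5,H1,H0,H2,H1] ; pick H1
  Q 253.112.0.6: descend 11111101011100 ; hops seen [H5,H1,H0,H2,H1] ; pick H1
  - 0.0.0.0/0 clear@0
  add 253.96.0.0/11 -> H1 at depth 11
  Q 170.99.177.138: descend 1 ; hops seen [H1] ; pick H1
  add 65.100.73.112/28 -> H3 at depth 28
  Q 65.100.73.124: descend 01000001011001000100100101111100 ; hops seen [H2,H3,H0] ; pick H0
  Q 65.100.89.124: descend 0100000101100100010 ; hops seen [∅] ; pick no-route
  add 253.0.0.0/9 -> H2 at depth 9
  Q 222.193.193.101: descend 11011110110000011100000101100101 ; hops seen [H1,H5,H1] ; pick H1
  add 65.100.73.124/32 -> H4 at depth 32
  add 65.100.73.0/24 -> H2 at depth 24
  add 62.0.0.0/8 -> H0 at depth 8
  Q 65.100.73.124: descend 01000001011001000100100101111100 ; hops seen [H2,H2,H3,H4] ; pick H4
  Q 128.2.170.1: descend 1 ; hops seen [H1] ; pick H1

== LOOKUPS ==
["H3","no-route","H0","H3","H1","H1","H1","H0","no-route","H1","H4","H1"]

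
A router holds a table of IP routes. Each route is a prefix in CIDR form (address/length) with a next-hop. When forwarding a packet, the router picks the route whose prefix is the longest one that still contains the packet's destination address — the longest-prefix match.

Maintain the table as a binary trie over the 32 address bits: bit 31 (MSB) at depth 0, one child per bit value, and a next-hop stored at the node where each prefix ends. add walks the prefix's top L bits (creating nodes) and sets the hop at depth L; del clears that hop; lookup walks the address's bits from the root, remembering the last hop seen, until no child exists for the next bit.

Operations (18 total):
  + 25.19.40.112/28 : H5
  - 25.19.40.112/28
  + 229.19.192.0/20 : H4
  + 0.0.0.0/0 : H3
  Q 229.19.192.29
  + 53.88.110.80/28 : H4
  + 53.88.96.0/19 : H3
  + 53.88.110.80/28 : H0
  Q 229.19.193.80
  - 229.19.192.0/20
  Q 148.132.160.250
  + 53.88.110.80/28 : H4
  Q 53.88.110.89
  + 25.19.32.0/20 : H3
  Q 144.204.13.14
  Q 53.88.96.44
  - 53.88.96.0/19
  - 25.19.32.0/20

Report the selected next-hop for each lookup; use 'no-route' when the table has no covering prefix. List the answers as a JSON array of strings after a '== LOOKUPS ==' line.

Trace:
  + 25.19.40.112/28 (H5) depth=28
  del 25.19.40.112/28 (clear depth 28)
  + 229.19.192.0/20 (H4) depth=20
  + 0.0.0.0/0 (H3) depth=0
  lookup 229.19.192.29: bits 11100101000100111100 walk d0:H3→d1:-→d2:-→d3:-→d4:-→d5:-→d6:-→d7:-→d8:-→d9:-→d10:-→d11:-→d12:-→d13:-→d14:-→d15:-→d16:-→d17:-→d18:-→d19:-→d20:H4 -> H4
  + 53.88.110.80/28 (H4) depth=28
  + 53.88.96.0/19 (H3) depth=19
  + 53.88.110.80/28 (H0) depth=28
  lookup 229.19.193.80: bits 11100101000100111100 walk d0:H3→d1:-→d2:-→d3:-→d4:-→d5:-→d6:-→d7:-→d8:-→d9:-→d10:-→d11:-→d12:-→d13:-→d14:-→d15:-→d16:-→d17:-→d18:-→d19:-→d20:H4 -> H4
  del 229.19.192.0/20 (clear depth 20)
  lookup 148.132.160.250: bits 1 walk d0:H3→d1:- -> H3
  + 53.88.110.80/28 (H4) depth=28
  lookup 53.88.110.89: bits 0011010101011000011011100101 walk d0:H3→d1:-→d2:-→d3:-→d4:-→d5:-→d6:-→d7:-→d8:-→d9:-→d10:-→d11:-→d12:-→d13:-→d14:-→d15:-→d16:-→d17:-→d18:-→d19:H3→d20:-→d21:-→d22:-→d23:-→d24:-→d25:-→d26:-→d27:-→d28:H4 -> H4
  + 25.19.32.0/20 (H3) depth=20
  lookup 144.204.13.14: bits 1 walk d0:H3→d1:- -> H3
  lookup 53.88.96.44: bits 00110101010110000110 walk d0:H3→d1:-→d2:-→d3:-→d4:-→d5:-→d6:-→d7:-→d8:-→d9:-→d10:-→d11:-→d12:-→d13:-→d14:-→d15:-→d16:-→d17:-→d18:-→d19:H3→d20:- -> H3
  del 53.88.96.0/19 (clear depth 19)
  del 25.19.32.0/20 (clear depth 20)

== LOOKUPS ==
["H4","H4","H3","H4","H3","H3"]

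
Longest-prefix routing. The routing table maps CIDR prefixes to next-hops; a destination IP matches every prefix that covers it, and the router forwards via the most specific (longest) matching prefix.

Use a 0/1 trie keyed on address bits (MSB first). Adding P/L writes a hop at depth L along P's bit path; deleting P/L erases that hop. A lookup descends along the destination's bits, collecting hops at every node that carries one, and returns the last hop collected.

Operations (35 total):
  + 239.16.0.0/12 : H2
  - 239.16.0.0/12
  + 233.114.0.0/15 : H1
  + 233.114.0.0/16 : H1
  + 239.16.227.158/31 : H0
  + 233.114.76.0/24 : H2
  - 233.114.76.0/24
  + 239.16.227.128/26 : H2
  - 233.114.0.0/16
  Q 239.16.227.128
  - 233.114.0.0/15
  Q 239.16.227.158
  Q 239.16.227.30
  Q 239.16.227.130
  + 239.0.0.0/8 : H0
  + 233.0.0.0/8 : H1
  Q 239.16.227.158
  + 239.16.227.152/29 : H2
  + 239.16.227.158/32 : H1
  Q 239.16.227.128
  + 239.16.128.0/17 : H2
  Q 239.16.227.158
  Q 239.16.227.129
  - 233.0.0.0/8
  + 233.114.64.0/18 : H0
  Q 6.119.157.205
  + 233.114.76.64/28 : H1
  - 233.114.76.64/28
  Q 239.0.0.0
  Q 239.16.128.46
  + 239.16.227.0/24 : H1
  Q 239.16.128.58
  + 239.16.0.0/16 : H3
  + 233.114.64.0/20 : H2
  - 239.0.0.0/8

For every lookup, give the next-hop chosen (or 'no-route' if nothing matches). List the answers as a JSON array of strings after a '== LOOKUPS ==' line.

Process each operation:
  + 239.16.0.0/12 (H2) depth=12
  del 239.16.0.0/12 (clear depth 12)
  + 233.114.0.0/15 (H1) depth=15
  + 233.114.0.0/16 (H1) depth=16
  + 239.16.227.158/31 (H0) depth=31
  + 233.114.76.0/24 (H2) depth=24
  del 233.114.76.0/24 (clear depth 24)
  + 239.16.227.128/26 (H2) depth=26
  del 233.114.0.0/16 (clear depth 16)
  lookup 239.16.227.128: bits 111011110001000011100011100 walk d0:-→d1:-→d2:-→d3:-→d4:-→d5:-→d6:-→d7:-→d8:-→d9:-→d10:-→d11:-→d12:-→d13:-→d14:-→d15:-→d16:-→d17:-→d18:-→d19:-→d20:-→d21:-→d22:-→d23:-→d24:-→d25:-→d26:H2→d27:- -> H2
  del 233.114.0.0/15 (clear depth 15)
  lookup 239.16.227.158: bits 1110111100010000111000111001111 walk d0:-→d1:-→d2:-→d3:-→d4:-→d5:-→d6:-→d7:-→d8:-→d9:-→d10:-→d11:-→d12:-→d13:-→d14:-→d15:-→d16:-→d17:-→d18:-→d19:-→d20:-→d21:-→d22:-→d23:-→d24:-→d25:-→d26:H2→d27:-→d28:-→d29:-→d30:-→d31:H0 -> H0
  lookup 239.16.227.30: bits 111011110001000011100011 walk d0:-→d1:-→d2:-→d3:-→d4:-→d5:-→d6:-→d7:-→d8:-→d9:-→d10:-→d11:-→d12:-→d13:-→d14:-→d15:-→d16:-→d17:-→d18:-→d19:-→d20:-→d21:-→d22:-→d23:-→d24:- -> no-route
  lookup 239.16.227.130: bits 111011110001000011100011100 walk d0:-→d1:-→d2:-→d3:-→d4:-→d5:-→d6:-→d7:-→d8:-→d9:-→d10:-→d11:-→d12:-→d13:-→d14:-→d15:-→d16:-→d17:-→d18:-→d19:-→d20:-→d21:-→d22:-→d23:-→d24:-→d25:-→d26:H2→d27:- -> H2
  + 239.0.0.0/8 (H0) depth=8
  + 233.0.0.0/8 (H1) depth=8
  lookup 239.16.227.158: bits 1110111100010000111000111001111 walk d0:-→d1:-→d2:-→d3:-→d4:-→d5:-→d6:-→d7:-→d8:H0→d9:-→d10:-→d11:-→d12:-→d13:-→d14:-→d15:-→d16:-→d17:-→d18:-→d19:-→d20:-→d21:-→d22:-→d23:-→d24:-→d25:-→d26:H2→d27:-→d28:-→d29:-→d30:-→d31:H0 -> H0
  + 239.16.227.152/29 (H2) depth=29
  + 239.16.227.158/32 (H1) depth=32
  lookup 239.16.227.128: bits 111011110001000011100011100 walk d0:-→d1:-→d2:-→d3:-→d4:-→d5:-→d6:-→d7:-→d8:H0→d9:-→d10:-→d11:-→d12:-→d13:-→d14:-→d15:-→d16:-→d17:-→d18:-→d19:-→d20:-→d21:-→d22:-→d23:-→d24:-→d25:-→d26:H2→d27:- -> H2
  + 239.16.128.0/17 (H2) depth=17
  lookup 239.16.227.158: bits 11101111000100001110001110011110 walk d0:-→d1:-→d2:-→d3:-→d4:-→d5:-→d6:-→d7:-→d8:H0→d9:-→d10:-→d11:-→d12:-→d13:-→d14:-→d15:-→d16:-→d17:H2→d18:-→d19:-→d20:-→d21:-→d22:-→d23:-→d24:-→d25:-→d26:H2→d27:-→d28:-→d29:H2→d30:-→d31:H0→d32:H1 -> H1
  lookup 239.16.227.129: bits 111011110001000011100011100 walk d0:-→d1:-→d2:-→d3:-→d4:-→d5:-→d6:-→d7:-→d8:H0→d9:-→d10:-→d11:-→d12:-→d13:-→d14:-→d15:-→d16:-→d17:H2→d18:-→d19:-→d20:-→d21:-→d22:-→d23:-→d24:-→d25:-→d26:H2→d27:- -> H2
  del 233.0.0.0/8 (clear depth 8)
  + 233.114.64.0/18 (H0) depth=18
  lookup 6.119.157.205: bits ε walk d0:- -> no-route
  + 233.114.76.64/28 (H1) depth=28
  del 233.114.76.64/28 (clear depth 28)
  lookup 239.0.0.0: bits 11101111000 walk d0:-→d1:-→d2:-→d3:-→d4:-→d5:-→d6:-→d7:-→d8:H0→d9:-→d10:-→d11:- -> H0
  lookup 239.16.128.46: bits 11101111000100001 walk d0:-→d1:-→d2:-→d3:-→d4:-→d5:-→d6:-→d7:-→d8:H0→d9:-→d10:-→d11:-→d12:-→d13:-→d14:-→d15:-→d16:-→d17:H2 -> H2
  + 239.16.227.0/24 (H1) depth=24
  lookup 239.16.128.58: bits 11101111000100001 walk d0:-→d1:-→d2:-→d3:-→d4:-→d5:-→d6:-→d7:-→d8:H0→d9:-→d10:-→d11:-→d12:-→d13:-→d14:-→d15:-→d16:-→d17:H2 -> H2
  + 239.16.0.0/16 (H3) depth=16
  + 233.114.64.0/20 (H2) depth=20
  del 239.0.0.0/8 (clear depth 8)

== LOOKUPS ==
["H2","H0","no-route","H2","H0","H2","H1","H2","no-route","H0","H2","H2"]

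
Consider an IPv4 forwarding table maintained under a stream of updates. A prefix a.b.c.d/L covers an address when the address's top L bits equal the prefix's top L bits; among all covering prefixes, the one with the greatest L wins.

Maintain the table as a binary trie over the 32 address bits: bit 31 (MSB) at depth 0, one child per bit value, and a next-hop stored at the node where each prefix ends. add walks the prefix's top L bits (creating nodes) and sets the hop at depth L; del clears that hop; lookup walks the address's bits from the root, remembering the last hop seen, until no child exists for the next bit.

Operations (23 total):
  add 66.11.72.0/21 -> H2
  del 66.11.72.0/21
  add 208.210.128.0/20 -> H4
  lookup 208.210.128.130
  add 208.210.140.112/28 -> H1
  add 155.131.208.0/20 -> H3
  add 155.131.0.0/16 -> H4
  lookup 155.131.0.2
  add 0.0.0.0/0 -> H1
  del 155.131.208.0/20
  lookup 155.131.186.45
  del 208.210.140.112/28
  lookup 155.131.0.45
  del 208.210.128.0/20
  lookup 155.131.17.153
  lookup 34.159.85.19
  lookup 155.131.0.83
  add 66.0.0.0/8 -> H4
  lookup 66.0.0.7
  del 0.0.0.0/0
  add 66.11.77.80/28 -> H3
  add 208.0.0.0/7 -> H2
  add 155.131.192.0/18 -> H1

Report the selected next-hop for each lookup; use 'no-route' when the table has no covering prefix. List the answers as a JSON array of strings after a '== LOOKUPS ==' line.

Trace:
  add 66.11.72.0/21 -> H2 at depth 21
  del 66.11.72.0/21 (clear depth 21)
  add 208.210.128.0/20 -> H4 at depth 20
  Q 208.210.128.130: descend 11010000110100101000 ; hops seen [H4] ; pick H4
  add 208.210.140.112/28 -> H1 at depth 28
  add 155.131.208.0/20 -> H3 at depth 20
  add 155.131.0.0/16 -> H4 at depth 16
  Q 155.131.0.2: descend 1001101110000011 ; hops seen [H4] ; pick H4
  add 0.0.0.0/0 -> H1 at depth 0
  del 155.131.208.0/20 (clear depth 20)
  Q 155.131.186.45: descend 10011011100000111 ; hops seen [H1,H4] ; pick H4
  del 208.210.140.112/28 (clear depth 28)
  Q 155.131.0.45: descend 1001101110000011 ; hops seen [H1,H4] ; pick H4
  del 208.210.128.0/20 (clear depth 20)
  Q 155.131.17.153: descend 1001101110000011 ; hops seen [H1,H4] ; pick H4
  Q 34.159.85.19: descend 0 ; hops seen [H1] ; pick H1
  Q 155.131.0.83: descend 1001101110000011 ; hops seen [H1,H4] ; pick H4
  add 66.0.0.0/8 -> H4 at depth 8
  Q 66.0.0.7: descend 010000100000 ; hops seen [H1,H4] ; pick H4
  del 0.0.0.0/0 (clear depth 0)
  add 66.11.77.80/28 -> H3 at depth 28
  add 208.0.0.0/7 -> H2 at depth 7
  add 155.131.192.0/18 -> H1 at depth 18

== LOOKUPS ==
["H4","H4","H4","H4","H4","H1","H4","H4"]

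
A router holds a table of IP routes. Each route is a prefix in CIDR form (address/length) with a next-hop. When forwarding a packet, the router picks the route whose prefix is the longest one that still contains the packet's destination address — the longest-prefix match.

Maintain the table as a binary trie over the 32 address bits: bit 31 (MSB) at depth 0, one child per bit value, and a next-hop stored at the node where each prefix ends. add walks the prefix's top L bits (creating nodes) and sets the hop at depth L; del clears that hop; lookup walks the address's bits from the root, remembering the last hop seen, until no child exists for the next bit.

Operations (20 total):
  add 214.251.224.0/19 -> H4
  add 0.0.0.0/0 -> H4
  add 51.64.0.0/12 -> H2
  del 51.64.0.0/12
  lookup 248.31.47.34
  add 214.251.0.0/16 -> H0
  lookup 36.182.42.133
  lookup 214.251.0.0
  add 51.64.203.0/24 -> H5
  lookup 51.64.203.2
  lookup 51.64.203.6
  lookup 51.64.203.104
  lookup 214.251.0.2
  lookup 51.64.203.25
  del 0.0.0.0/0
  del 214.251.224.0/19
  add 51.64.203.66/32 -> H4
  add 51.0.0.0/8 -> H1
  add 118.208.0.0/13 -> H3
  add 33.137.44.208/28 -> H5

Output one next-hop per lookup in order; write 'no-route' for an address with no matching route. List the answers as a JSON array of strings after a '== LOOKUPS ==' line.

Process each operation:
  add 214.251.224.0/19 -> H4 at depth 19
  add 0.0.0.0/0 -> H4 at depth 0
  add 51.64.0.0/12 -> H2 at depth 12
  - 51.64.0.0/12 clear@12
  lookup 248.31.47.34: bits 11 walk d0:H4→d1:-→d2:- -> H4
  add 214.251.0.0/16 -> H0 at depth 16
  lookup 36.182.42.133: bits 001 walk d0:H4→d1:-→d2:-→d3:- -> H4
  lookup 214.251.0.0: bits 1101011011111011 walk d0:H4→d1:-→d2:-→d3:-→d4:-→d5:-→d6:-→d7:-→d8:-→d9:-→d10:-→d11:-→d12:-→d13:-→d14:-→d15:-→d16:H0 -> H0
  add 51.64.203.0/24 -> H5 at depth 24
  lookup 51.64.203.2: bits 001100110100000011001011 walk d0:H4→d1:-→d2:-→d3:-→d4:-→d5:-→d6:-→d7:-→d8:-→d9:-→d10:-→d11:-→d12:-→d13:-→d14:-→d15:-→d16:-→d17:-→d18:-→d19:-→d20:-→d21:-→d22:-→d23:-→d24:H5 -> H5
  lookup 51.64.203.6: bits 001100110100000011001011 walk d0:H4→d1:-→d2:-→d3:-→d4:-→d5:-→d6:-→d7:-→d8:-→d9:-→d10:-→d11:-→d12:-→d13:-→d14:-→d15:-→d16:-→d17:-→d18:-→d19:-→d20:-→d21:-→d22:-→d23:-→d24:H5 -> H5
  lookup 51.64.203.104: bits 001100110100000011001011 walk d0:H4→d1:-→d2:-→d3:-→d4:-→d5:-→d6:-→d7:-→d8:-→d9:-→d10:-→d11:-→d12:-→d13:-→d14:-→d15:-→d16:-→d17:-→d18:-→d19:-→d20:-→d21:-→d22:-→d23:-→d24:H5 -> H5
  lookup 214.251.0.2: bits 1101011011111011 walk d0:H4→d1:-→d2:-→d3:-→d4:-→d5:-→d6:-→d7:-→d8:-→d9:-→d10:-→d11:-→d12:-→d13:-→d14:-→d15:-→d16:H0 -> H0
  lookup 51.64.203.25: bits 001100110100000011001011 walk d0:H4→d1:-→d2:-→d3:-→d4:-→d5:-→d6:-→d7:-→d8:-→d9:-→d10:-→d11:-→d12:-→d13:-→d14:-→d15:-→d16:-→d17:-→d18:-→d19:-→d20:-→d21:-→d22:-→d23:-→d24:H5 -> H5
  - 0.0.0.0/0 clear@0
  - 214.251.224.0/19 clear@19
  add 51.64.203.66/32 -> H4 at depth 32
  add 51.0.0.0/8 -> H1 at depth 8
  add 118.208.0.0/13 -> H3 at depth 13
  add 33.137.44.208/28 -> H5 at depth 28

== LOOKUPS ==
["H4","H4","H0","H5","H5","H5","H0","H5"]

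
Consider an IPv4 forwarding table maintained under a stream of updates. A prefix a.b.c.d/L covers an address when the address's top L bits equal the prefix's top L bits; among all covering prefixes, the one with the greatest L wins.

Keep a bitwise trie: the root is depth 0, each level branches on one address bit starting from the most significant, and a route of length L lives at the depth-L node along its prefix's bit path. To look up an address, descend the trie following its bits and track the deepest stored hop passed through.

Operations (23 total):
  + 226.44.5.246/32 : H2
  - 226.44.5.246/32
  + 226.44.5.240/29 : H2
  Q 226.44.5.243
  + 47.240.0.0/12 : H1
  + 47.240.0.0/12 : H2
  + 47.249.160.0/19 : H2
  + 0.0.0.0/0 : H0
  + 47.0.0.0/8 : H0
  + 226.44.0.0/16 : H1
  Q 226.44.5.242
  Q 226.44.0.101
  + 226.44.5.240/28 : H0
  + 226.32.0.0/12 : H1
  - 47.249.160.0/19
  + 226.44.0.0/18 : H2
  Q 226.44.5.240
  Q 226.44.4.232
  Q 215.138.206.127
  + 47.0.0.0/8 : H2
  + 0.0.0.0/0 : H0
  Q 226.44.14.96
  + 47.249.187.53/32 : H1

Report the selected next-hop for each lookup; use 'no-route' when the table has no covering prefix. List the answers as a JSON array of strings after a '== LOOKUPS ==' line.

Trace:
  + 226.44.5.246/32 (H2) depth=32
  del 226.44.5.246/32 (clear depth 32)
  + 226.44.5.240/29 (H2) depth=29
  Q 226.44.5.243: descend 11100010001011000000010111110 ; hops seen [H2] ; pick H2
  + 47.240.0.0/12 (H1) depth=12
  + 47.240.0.0/12 (H2) depth=12
  + 47.249.160.0/19 (H2) depth=19
  + 0.0.0.0/0 (H0) depth=0
  + 47.0.0.0/8 (H0) depth=8
  + 226.44.0.0/16 (H1) depth=16
  Q 226.44.5.242: descend 11100010001011000000010111110 ; hops seen [H0,H1,H2] ; pick H2
  Q 226.44.0.101: descend 111000100010110000000 ; hops seen [H0,H1] ; pick H1
  + 226.44.5.240/28 (H0) depth=28
  + 226.32.0.0/12 (H1) depth=12
  del 47.249.160.0/19 (clear depth 19)
  + 226.44.0.0/18 (H2) depth=18
  Q 226.44.5.240: descend 11100010001011000000010111110 ; hops seen [H0,H1,H1,H2,H0,H2] ; pick H2
  Q 226.44.4.232: descend 11100010001011000000010 ; hops seen [H0,H1,H1,H2] ; pick H2
  Q 215.138.206.127: descend 11 ; hops seen [H0] ; pick H0
  + 47.0.0.0/8 (H2) depth=8
  + 0.0.0.0/0 (H0) depth=0
  Q 226.44.14.96: descend 11100010001011000000 ; hops seen [H0,H1,H1,H2] ; pick H2
  + 47.249.187.53/32 (H1) depth=32

== LOOKUPS ==
["H2","H2","H1","H2","H2","H0","H2"]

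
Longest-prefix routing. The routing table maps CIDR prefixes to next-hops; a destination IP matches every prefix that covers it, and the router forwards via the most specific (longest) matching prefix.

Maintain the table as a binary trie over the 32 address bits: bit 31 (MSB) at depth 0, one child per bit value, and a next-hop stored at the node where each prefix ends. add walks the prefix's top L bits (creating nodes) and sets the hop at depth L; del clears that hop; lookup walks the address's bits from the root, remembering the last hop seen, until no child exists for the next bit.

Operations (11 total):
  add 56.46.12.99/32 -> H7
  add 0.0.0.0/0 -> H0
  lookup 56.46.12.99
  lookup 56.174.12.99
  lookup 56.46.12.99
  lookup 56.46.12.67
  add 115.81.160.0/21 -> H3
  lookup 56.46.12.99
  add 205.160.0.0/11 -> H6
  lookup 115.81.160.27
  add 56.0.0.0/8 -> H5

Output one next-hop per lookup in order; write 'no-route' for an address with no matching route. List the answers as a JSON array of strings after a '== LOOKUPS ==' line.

Process each operation:
  add 56.46.12.99/32 -> H7 at depth 32
  add 0.0.0.0/0 -> H0 at depth 0
  ? 56.46.12.99  path d0:H0→d1:-→d2:-→d3:-→d4:-→d5:-→d6:-→d7:-→d8:-→d9:-→d10:-→d11:-→d12:-→d13:-→d14:-→d15:-→d16:-→d17:-→d18:-→d19:-→d20:-→d21:-→d22:-→d23:-→d24:-→d25:-→d26:-→d27:-→d28:-→d29:-→d30:-→d31:-→d32:H7  best=H7
  ? 56.174.12.99  path d0:H0→d1:-→d2:-→d3:-→d4:-→d5:-→d6:-→d7:-→d8:-  best=H0
  ? 56.46.12.99  path d0:H0→d1:-→d2:-→d3:-→d4:-→d5:-→d6:-→d7:-→d8:-→d9:-→d10:-→d11:-→d12:-→d13:-→d14:-→d15:-→d16:-→d17:-→d18:-→d19:-→d20:-→d21:-→d22:-→d23:-→d24:-→d25:-→d26:-→d27:-→d28:-→d29:-→d30:-→d31:-→d32:H7  best=H7
  ? 56.46.12.67  path d0:H0→d1:-→d2:-→d3:-→d4:-→d5:-→d6:-→d7:-→d8:-→d9:-→d10:-→d11:-→d12:-→d13:-→d14:-→d15:-→d16:-→d17:-→d18:-→d19:-→d20:-→d21:-→d22:-→d23:-→d24:-→d25:-→d26:-  best=H0
  add 115.81.160.0/21 -> H3 at depth 21
  ? 56.46.12.99  path d0:H0→d1:-→d2:-→d3:-→d4:-→d5:-→d6:-→d7:-→d8:-→d9:-→d10:-→d11:-→d12:-→d13:-→d14:-→d15:-→d16:-→d17:-→d18:-→d19:-→d20:-→d21:-→d22:-→d23:-→d24:-→d25:-→d26:-→d27:-→d28:-→d29:-→d30:-→d31:-→d32:H7  best=H7
  add 205.160.0.0/11 -> H6 at depth 11
  ? 115.81.160.27  path d0:H0→d1:-→d2:-→d3:-→d4:-→d5:-→d6:-→d7:-→d8:-→d9:-→d10:-→d11:-→d12:-→d13:-→d14:-→d15:-→d16:-→d17:-→d18:-→d19:-→d20:-→d21:H3  best=H3
  add 56.0.0.0/8 -> H5 at depth 8

== LOOKUPS ==
["H7","H0","H7","H0","H7","H3"]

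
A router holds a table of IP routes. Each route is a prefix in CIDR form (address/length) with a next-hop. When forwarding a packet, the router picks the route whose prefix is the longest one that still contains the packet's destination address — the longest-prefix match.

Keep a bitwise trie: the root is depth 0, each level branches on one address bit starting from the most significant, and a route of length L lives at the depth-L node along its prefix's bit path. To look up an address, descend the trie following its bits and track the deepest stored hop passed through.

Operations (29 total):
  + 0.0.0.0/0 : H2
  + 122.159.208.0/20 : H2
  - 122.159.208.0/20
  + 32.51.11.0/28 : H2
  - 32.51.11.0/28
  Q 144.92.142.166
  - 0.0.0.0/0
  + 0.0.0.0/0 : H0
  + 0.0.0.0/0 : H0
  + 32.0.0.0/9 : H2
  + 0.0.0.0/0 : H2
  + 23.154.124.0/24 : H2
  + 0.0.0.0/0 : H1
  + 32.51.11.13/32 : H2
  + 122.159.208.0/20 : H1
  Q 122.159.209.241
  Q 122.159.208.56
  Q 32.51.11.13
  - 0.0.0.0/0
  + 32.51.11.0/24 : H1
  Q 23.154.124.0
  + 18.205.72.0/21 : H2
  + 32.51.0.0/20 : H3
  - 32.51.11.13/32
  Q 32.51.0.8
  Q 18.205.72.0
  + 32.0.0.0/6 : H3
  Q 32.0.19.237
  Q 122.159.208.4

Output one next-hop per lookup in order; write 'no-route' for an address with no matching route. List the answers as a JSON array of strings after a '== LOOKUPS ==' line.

Process each operation:
  add 0.0.0.0/0 -> H2 at depth 0
  add 122.159.208.0/20 -> H2 at depth 20
  del 122.159.208.0/20 (clear depth 20)
  add 32.51.11.0/28 -> H2 at depth 28
  del 32.51.11.0/28 (clear depth 28)
  lookup 144.92.142.166: bits ε walk d0:H2 -> H2
  del 0.0.0.0/0 (clear depth 0)
  add 0.0.0.0/0 -> H0 at depth 0
  add 0.0.0.0/0 -> H0 at depth 0
  add 32.0.0.0/9 -> H2 at depth 9
  add 0.0.0.0/0 -> H2 at depth 0
  add 23.154.124.0/24 -> H2 at depth 24
  add 0.0.0.0/0 -> H1 at depth 0
  add 32.51.11.13/32 -> H2 at depth 32
  add 122.159.208.0/20 -> H1 at depth 20
  lookup 122.159.209.241: bits 01111010100111111101 walk d0:H1→d1:-→d2:-→d3:-→d4:-→d5:-→d6:-→d7:-→d8:-→d9:-→d10:-→d11:-→d12:-→d13:-→d14:-→d15:-→d16:-→d17:-→d18:-→d19:-→d20:H1 -> H1
  lookup 122.159.208.56: bits 01111010100111111101 walk d0:H1→d1:-→d2:-→d3:-→d4:-→d5:-→d6:-→d7:-→d8:-→d9:-→d10:-→d11:-→d12:-→d13:-→d14:-→d15:-→d16:-→d17:-→d18:-→d19:-→d20:H1 -> H1
  lookup 32.51.11.13: bits 00100000001100110000101100001101 walk d0:H1→d1:-→d2:-→d3:-→d4:-→d5:-→d6:-→d7:-→d8:-→d9:H2→d10:-→d11:-→d12:-→d13:-→d14:-→d15:-→d16:-→d17:-→d18:-→d19:-→d20:-→d21:-→d22:-→d23:-→d24:-→d25:-→d26:-→d27:-→d28:-→d29:-→d30:-→d31:-→d32:H2 -> H2
  del 0.0.0.0/0 (clear depth 0)
  add 32.51.11.0/24 -> H1 at depth 24
  lookup 23.154.124.0: bits 000101111001101001111100 walk d0:-→d1:-→d2:-→d3:-→d4:-→d5:-→d6:-→d7:-→d8:-→d9:-→d10:-→d11:-→d12:-→d13:-→d14:-→d15:-→d16:-→d17:-→d18:-→d19:-→d20:-→d21:-→d22:-→d23:-→d24:H2 -> H2
  add 18.205.72.0/21 -> H2 at depth 21
  add 32.51.0.0/20 -> H3 at depth 20
  del 32.51.11.13/32 (clear depth 32)
  lookup 32.51.0.8: bits 00100000001100110000 walk d0:-→d1:-→d2:-→d3:-→d4:-→d5:-→d6:-→d7:-→d8:-→d9:H2→d10:-→d11:-→d12:-→d13:-→d14:-→d15:-→d16:-→d17:-→d18:-→d19:-→d20:H3 -> H3
  lookup 18.205.72.0: bits 000100101100110101001 walk d0:-→d1:-→d2:-→d3:-→d4:-→d5:-→d6:-→d7:-→d8:-→d9:-→d10:-→d11:-→d12:-→d13:-→d14:-→d15:-→d16:-→d17:-→d18:-→d19:-→d20:-→d21:H2 -> H2
  add 32.0.0.0/6 -> H3 at depth 6
  lookup 32.0.19.237: bits 0010000000 walk d0:-→d1:-→d2:-→d3:-→d4:-→d5:-→d6:H3→d7:-→d8:-→d9:H2→d10:- -> H2
  lookup 122.159.208.4: bits 01111010100111111101 walk d0:-→d1:-→d2:-→d3:-→d4:-→d5:-→d6:-→d7:-→d8:-→d9:-→d10:-→d11:-→d12:-→d13:-→d14:-→d15:-→d16:-→d17:-→d18:-→d19:-→d20:H1 -> H1

== LOOKUPS ==
["H2","H1","H1","H2","H2","H3","H2","H2","H1"]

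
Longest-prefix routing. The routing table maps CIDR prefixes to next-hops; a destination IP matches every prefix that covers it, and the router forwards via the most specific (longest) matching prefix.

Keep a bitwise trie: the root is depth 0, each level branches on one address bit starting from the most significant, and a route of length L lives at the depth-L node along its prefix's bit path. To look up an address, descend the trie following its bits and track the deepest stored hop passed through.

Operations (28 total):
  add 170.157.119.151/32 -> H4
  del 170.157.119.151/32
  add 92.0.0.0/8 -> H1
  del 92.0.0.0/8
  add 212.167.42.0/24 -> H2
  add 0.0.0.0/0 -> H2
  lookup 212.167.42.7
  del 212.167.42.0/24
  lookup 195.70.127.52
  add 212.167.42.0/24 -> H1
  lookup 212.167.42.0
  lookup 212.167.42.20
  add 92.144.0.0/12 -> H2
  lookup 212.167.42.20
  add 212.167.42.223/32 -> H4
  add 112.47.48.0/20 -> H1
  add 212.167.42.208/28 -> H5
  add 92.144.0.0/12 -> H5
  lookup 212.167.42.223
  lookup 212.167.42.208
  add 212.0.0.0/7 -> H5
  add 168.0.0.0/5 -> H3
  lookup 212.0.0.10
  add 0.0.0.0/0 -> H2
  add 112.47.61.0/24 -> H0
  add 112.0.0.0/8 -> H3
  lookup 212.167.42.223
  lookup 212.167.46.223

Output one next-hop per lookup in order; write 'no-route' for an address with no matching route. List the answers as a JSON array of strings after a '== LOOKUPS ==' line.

Apply in order:
  add 170.157.119.151/32 -> H4 at depth 32
  del 170.157.119.151/32 (clear depth 32)
  add 92.0.0.0/8 -> H1 at depth 8
  del 92.0.0.0/8 (clear depth 8)
  add 212.167.42.0/24 -> H2 at depth 24
  add 0.0.0.0/0 -> H2 at depth 0
  Q 212.167.42.7: descend 110101001010011100101010 ; hops seen [H2,H2] ; pick H2
  del 212.167.42.0/24 (clear depth 24)
  Q 195.70.127.52: descend 110 ; hops seen [H2] ; pick H2
  add 212.167.42.0/24 -> H1 at depth 24
  Q 212.167.42.0: descend 110101001010011100101010 ; hops seen [H2,H1] ; pick H1
  Q 212.167.42.20: descend 110101001010011100101010 ; hops seen [H2,H1] ; pick H1
  add 92.144.0.0/12 -> H2 at depth 12
  Q 212.167.42.20: descend 110101001010011100101010 ; hops seen [H2,H1] ; pick H1
  add 212.167.42.223/32 -> H4 at depth 32
  add 112.47.48.0/20 -> H1 at depth 20
  add 212.167.42.208/28 -> H5 at depth 28
  add 92.144.0.0/12 -> H5 at depth 12
  Q 212.167.42.223: descend 11010100101001110010101011011111 ; hops seen [H2,H1,H5,H4] ; pick H4
  Q 212.167.42.208: descend 1101010010100111001010101101 ; hops seen [H2,H1,H5] ; pick H5
  add 212.0.0.0/7 -> H5 at depth 7
  add 168.0.0.0/5 -> H3 at depth 5
  Q 212.0.0.10: descend 11010100 ; hops seen [H2,H5] ; pick H5
  add 0.0.0.0/0 -> H2 at depth 0
  add 112.47.61.0/24 -> H0 at depth 24
  add 112.0.0.0/8 -> H3 at depth 8
  Q 212.167.42.223: descend 11010100101001110010101011011111 ; hops seen [H2,H5,H1,H5,H4] ; pick H4
  Q 212.167.46.223: descend 110101001010011100101 ; hops seen [H2,H5] ; pick H5

== LOOKUPS ==
["H2","H2","H1","H1","H1","H4","H5","H5","H4","H5"]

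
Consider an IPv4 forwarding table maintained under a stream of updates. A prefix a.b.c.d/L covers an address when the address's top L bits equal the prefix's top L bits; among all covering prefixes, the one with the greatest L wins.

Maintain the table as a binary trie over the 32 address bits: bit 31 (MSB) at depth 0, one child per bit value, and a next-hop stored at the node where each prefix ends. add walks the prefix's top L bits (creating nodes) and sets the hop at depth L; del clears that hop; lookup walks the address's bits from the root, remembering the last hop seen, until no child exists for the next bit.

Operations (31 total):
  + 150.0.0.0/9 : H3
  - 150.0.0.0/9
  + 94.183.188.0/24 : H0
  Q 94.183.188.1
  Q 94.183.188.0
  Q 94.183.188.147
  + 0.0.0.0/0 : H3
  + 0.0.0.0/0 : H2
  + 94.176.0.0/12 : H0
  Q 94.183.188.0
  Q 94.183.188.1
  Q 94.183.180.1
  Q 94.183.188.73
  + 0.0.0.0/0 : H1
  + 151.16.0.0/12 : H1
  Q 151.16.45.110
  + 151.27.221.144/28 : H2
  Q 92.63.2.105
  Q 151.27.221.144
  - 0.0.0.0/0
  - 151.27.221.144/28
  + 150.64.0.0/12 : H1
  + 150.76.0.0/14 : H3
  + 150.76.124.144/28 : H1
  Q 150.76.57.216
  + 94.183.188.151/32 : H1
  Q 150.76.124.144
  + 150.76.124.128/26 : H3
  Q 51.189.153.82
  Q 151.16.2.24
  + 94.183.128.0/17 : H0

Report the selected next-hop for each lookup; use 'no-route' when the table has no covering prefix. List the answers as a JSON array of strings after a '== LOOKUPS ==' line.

Trace:
  + 150.0.0.0/9 (H3) depth=9
  del 150.0.0.0/9 (clear depth 9)
  + 94.183.188.0/24 (H0) depth=24
  lookup 94.183.188.1: bits 010111101011011110111100 walk d0:-→d1:-→d2:-→d3:-→d4:-→d5:-→d6:-→d7:-→d8:-→d9:-→d10:-→d11:-→d12:-→d13:-→d14:-→d15:-→d16:-→d17:-→d18:-→d19:-→d20:-→d21:-→d22:-→d23:-→d24:H0 -> H0
  lookup 94.183.188.0: bits 010111101011011110111100 walk d0:-→d1:-→d2:-→d3:-→d4:-→d5:-→d6:-→d7:-→d8:-→d9:-→d10:-→d11:-→d12:-→d13:-→d14:-→d15:-→d16:-→d17:-→d18:-→d19:-→d20:-→d21:-→d22:-→d23:-→d24:H0 -> H0
  lookup 94.183.188.147: bits 010111101011011110111100 walk d0:-→d1:-→d2:-→d3:-→d4:-→d5:-→d6:-→d7:-→d8:-→d9:-→d10:-→d11:-→d12:-→d13:-→d14:-→d15:-→d16:-→d17:-→d18:-→d19:-→d20:-→d21:-→d22:-→d23:-→d24:H0 -> H0
  + 0.0.0.0/0 (H3) depth=0
  + 0.0.0.0/0 (H2) depth=0
  + 94.176.0.0/12 (H0) depth=12
  lookup 94.183.188.0: bits 010111101011011110111100 walk d0:H2→d1:-→d2:-→d3:-→d4:-→d5:-→d6:-→d7:-→d8:-→d9:-→d10:-→d11:-→d12:H0→d13:-→d14:-→d15:-→d16:-→d17:-→d18:-→d19:-→d20:-→d21:-→d22:-→d23:-→d24:H0 -> H0
  lookup 94.183.188.1: bits 010111101011011110111100 walk d0:H2→d1:-→d2:-→d3:-→d4:-→d5:-→d6:-→d7:-→d8:-→d9:-→d10:-→d11:-→d12:H0→d13:-→d14:-→d15:-→d16:-→d17:-→d18:-→d19:-→d20:-→d21:-→d22:-→d23:-→d24:H0 -> H0
  lookup 94.183.180.1: bits 01011110101101111011 walk d0:H2→d1:-→d2:-→d3:-→d4:-→d5:-→d6:-→d7:-→d8:-→d9:-→d10:-→d11:-→d12:H0→d13:-→d14:-→d15:-→d16:-→d17:-→d18:-→d19:-→d20:- -> H0
  lookup 94.183.188.73: bits 010111101011011110111100 walk d0:H2→d1:-→d2:-→d3:-→d4:-→d5:-→d6:-→d7:-→d8:-→d9:-→d10:-→d11:-→d12:H0→d13:-→d14:-→d15:-→d16:-→d17:-→d18:-→d19:-→d20:-→d21:-→d22:-→d23:-→d24:H0 -> H0
  + 0.0.0.0/0 (H1) depth=0
  + 151.16.0.0/12 (H1) depth=12
  lookup 151.16.45.110: bits 100101110001 walk d0:H1→d1:-→d2:-→d3:-→d4:-→d5:-→d6:-→d7:-→d8:-→d9:-→d10:-→d11:-→d12:H1 -> H1
  + 151.27.221.144/28 (H2) depth=28
  lookup 92.63.2.105: bits 010111 walk d0:H1→d1:-→d2:-→d3:-→d4:-→d5:-→d6:- -> H1
  lookup 151.27.221.144: bits 1001011100011011110111011001 walk d0:H1→d1:-→d2:-→d3:-→d4:-→d5:-→d6:-→d7:-→d8:-→d9:-→d10:-→d11:-→d12:H1→d13:-→d14:-→d15:-→d16:-→d17:-→d18:-→d19:-→d20:-→d21:-→d22:-→d23:-→d24:-→d25:-→d26:-→d27:-→d28:H2 -> H2
  del 0.0.0.0/0 (clear depth 0)
  del 151.27.221.144/28 (clear depth 28)
  + 150.64.0.0/12 (H1) depth=12
  + 150.76.0.0/14 (H3) depth=14
  + 150.76.124.144/28 (H1) depth=28
  lookup 150.76.57.216: bits 10010110010011000 walk d0:-→d1:-→d2:-→d3:-→d4:-→d5:-→d6:-→d7:-→d8:-→d9:-→d10:-→d11:-→d12:H1→d13:-→d14:H3→d15:-→d16:-→d17:- -> H3
  + 94.183.188.151/32 (H1) depth=32
  lookup 150.76.124.144: bits 1001011001001100011111001001 walk d0:-→d1:-→d2:-→d3:-→d4:-→d5:-→d6:-→d7:-→d8:-→d9:-→d10:-→d11:-→d12:H1→d13:-→d14:H3→d15:-→d16:-→d17:-→d18:-→d19:-→d20:-→d21:-→d22:-→d23:-→d24:-→d25:-→d26:-→d27:-→d28:H1 -> H1
  + 150.76.124.128/26 (H3) depth=26
  lookup 51.189.153.82: bits 0 walk d0:-→d1:- -> no-route
  lookup 151.16.2.24: bits 100101110001 walk d0:-→d1:-→d2:-→d3:-→d4:-→d5:-→d6:-→d7:-→d8:-→d9:-→d10:-→d11:-→d12:H1 -> H1
  + 94.183.128.0/17 (H0) depth=17

== LOOKUPS ==
["H0","H0","H0","H0","H0","H0","H0","H1","H1","H2","H3","H1","no-route","H1"]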